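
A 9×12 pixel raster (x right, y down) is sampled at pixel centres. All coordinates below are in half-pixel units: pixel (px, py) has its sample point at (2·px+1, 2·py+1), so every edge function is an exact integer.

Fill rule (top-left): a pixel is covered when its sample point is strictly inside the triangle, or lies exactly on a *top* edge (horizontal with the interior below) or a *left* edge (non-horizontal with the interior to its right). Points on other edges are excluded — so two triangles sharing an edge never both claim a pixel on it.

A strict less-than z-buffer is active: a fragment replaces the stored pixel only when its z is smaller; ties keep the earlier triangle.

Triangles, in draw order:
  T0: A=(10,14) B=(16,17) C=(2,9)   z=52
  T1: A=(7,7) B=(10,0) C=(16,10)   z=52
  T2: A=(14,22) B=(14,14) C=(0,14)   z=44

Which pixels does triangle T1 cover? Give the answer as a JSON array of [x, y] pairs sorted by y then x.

T0:
  2·area = 6  (B↔C swapped to make it positive)
  edge (10, 14)→(2, 9): d=(-8,-5) top-left  bias=+0
  edge (2, 9)→(16, 17): d=(14,8) right/bottom  bias=-1
  edge (16, 17)→(10, 14): d=(-6,-3) top-left  bias=+0
    (4,6)@(9, 13): e=[3,0,3] → ·  [on edge]
  covered (0 px):
    · · · · · · · · ·
    · · · · · · · · ·
    · · · · · · · · ·
    · · · · · · · · ·
    · · · · · · · · ·
    · · · · · · · · ·
    · · · · · · · · ·
    · · · · · · · · ·
    · · · · · · · · ·
    · · · · · · · · ·
    · · · · · · · · ·
    · · · · · · · · ·
T1:
  2·area = 72
  edge (7, 7)→(10, 0): d=(3,-7) top-left  bias=+0
  edge (10, 0)→(16, 10): d=(6,10) right/bottom  bias=-1
  edge (16, 10)→(7, 7): d=(-9,-3) top-left  bias=+0
    (4,1)@(9, 3): e=[2,28,42] → █
    (5,1)@(11, 3): e=[16,8,48] → █
    (6,1)@(13, 3): e=[30,-12,54] → ·
    (0,2)@(1, 5): e=[-48,120,0] → ·  [on edge]
    (4,2)@(9, 5): e=[8,40,24] → █
    (6,2)@(13, 5): e=[36,0,36] → ·  [on edge]
    (3,3)@(7, 7): e=[0,72,0] → █  [on edge]
    (6,3)@(13, 7): e=[42,12,18] → █
    (7,3)@(15, 7): e=[56,-8,24] → ·
    (3,4)@(7, 9): e=[6,84,-18] → ·
    (4,4)@(9, 9): e=[20,64,-12] → ·
    (5,4)@(11, 9): e=[34,44,-6] → ·
    (6,4)@(13, 9): e=[48,24,0] → █  [on edge]
    (0,10)@(1, 21): e=[0,216,-144] → ·  [on edge]
  covered (10 px):
    · · · · · · · · ·
    · · · · █ █ · · ·
    · · · · █ █ · · ·
    · · · █ █ █ █ · ·
    · · · · · · █ █ ·
    · · · · · · · · ·
    · · · · · · · · ·
    · · · · · · · · ·
    · · · · · · · · ·
    · · · · · · · · ·
    · · · · · · · · ·
    · · · · · · · · ·
T2:
  2·area = 112  (B↔C swapped to make it positive)
  edge (14, 22)→(0, 14): d=(-14,-8) top-left  bias=+0
  edge (0, 14)→(14, 14): d=(14,0) top-left  bias=+0
  edge (14, 14)→(14, 22): d=(0,8) right/bottom  bias=-1
    (1,7)@(3, 15): e=[10,14,88] → █
    (2,7)@(5, 15): e=[26,14,72] → █
    (3,7)@(7, 15): e=[42,14,56] → █
    (4,7)@(9, 15): e=[58,14,40] → █
    (5,7)@(11, 15): e=[74,14,24] → █
    (6,7)@(13, 15): e=[90,14,8] → █
    (7,7)@(15, 15): e=[106,14,-8] → ·
    (1,8)@(3, 17): e=[-18,42,88] → ·
    (2,8)@(5, 17): e=[-2,42,72] → ·
    (3,8)@(7, 17): e=[14,42,56] → █
    (7,8)@(15, 17): e=[78,42,-8] → ·
    (3,9)@(7, 19): e=[-14,70,56] → ·
  covered (14 px):
    · · · · · · · · ·
    · · · · · · · · ·
    · · · · · · · · ·
    · · · · · · · · ·
    · · · · · · · · ·
    · · · · · · · · ·
    · · · · · · · · ·
    · █ █ █ █ █ █ · ·
    · · · █ █ █ █ · ·
    · · · · █ █ █ · ·
    · · · · · · █ · ·
    · · · · · · · · ·

Final: [[4,1],[5,1],[4,2],[5,2],[3,3],[4,3],[5,3],[6,3],[6,4],[7,4]]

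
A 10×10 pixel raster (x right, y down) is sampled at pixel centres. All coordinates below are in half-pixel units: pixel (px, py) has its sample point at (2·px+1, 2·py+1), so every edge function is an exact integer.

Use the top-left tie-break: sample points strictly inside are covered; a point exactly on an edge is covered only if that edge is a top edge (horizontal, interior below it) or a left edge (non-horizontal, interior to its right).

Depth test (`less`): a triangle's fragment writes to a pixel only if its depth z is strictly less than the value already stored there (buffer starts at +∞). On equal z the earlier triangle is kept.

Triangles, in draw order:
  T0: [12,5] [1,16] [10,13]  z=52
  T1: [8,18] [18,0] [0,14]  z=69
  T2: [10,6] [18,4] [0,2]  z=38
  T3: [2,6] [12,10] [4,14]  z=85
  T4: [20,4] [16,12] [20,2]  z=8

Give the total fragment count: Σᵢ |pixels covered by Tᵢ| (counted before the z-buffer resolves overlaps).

T0:
  2·area = 66  (B↔C swapped to make it positive)
  edge (12, 5)→(10, 13): d=(-2,8) right/bottom  bias=-1
  edge (10, 13)→(1, 16): d=(-9,3) right/bottom  bias=-1
  edge (1, 16)→(12, 5): d=(11,-11) top-left  bias=+0
    (6,0)@(13, 1): e=[0,99,-33] → ·  [on edge]
    (5,3)@(11, 7): e=[4,51,11] → #
    (6,3)@(13, 7): e=[-12,45,33] → ·
    (4,4)@(9, 9): e=[16,39,11] → #
    (5,4)@(11, 9): e=[0,33,33] → ·  [on edge]
    (3,5)@(7, 11): e=[28,27,11] → #
    (5,5)@(11, 11): e=[-4,15,55] → ·
    (2,6)@(5, 13): e=[40,15,11] → #
    (5,6)@(11, 13): e=[-8,-3,77] → ·
    (1,7)@(3, 15): e=[52,3,11] → #
    (2,7)@(5, 15): e=[36,-3,33] → ·
    (3,7)@(7, 15): e=[20,-9,55] → ·
    (4,8)@(9, 17): e=[0,-33,99] → ·  [on edge]
  covered (8 px):
    · · · · · · · · · ·
    · · · · · · · · · ·
    · · · · · · · · · ·
    · · · · · # · · · ·
    · · · · # · · · · ·
    · · · # # · · · · ·
    · · # # # · · · · ·
    · # · · · · · · · ·
    · · · · · · · · · ·
    · · · · · · · · · ·
T1:
  2·area = 184  (B↔C swapped to make it positive)
  edge (8, 18)→(0, 14): d=(-8,-4) top-left  bias=+0
  edge (0, 14)→(18, 0): d=(18,-14) top-left  bias=+0
  edge (18, 0)→(8, 18): d=(-10,18) right/bottom  bias=-1
    (8,0)@(17, 1): e=[172,4,8] → #
    (9,0)@(19, 1): e=[180,32,-28] → ·
    (7,1)@(15, 3): e=[148,12,24] → #
    (8,1)@(17, 3): e=[156,40,-12] → ·
    (6,2)@(13, 5): e=[124,20,40] → #
    (8,2)@(17, 5): e=[140,76,-32] → ·
    (4,3)@(9, 7): e=[92,0,92] → #  [on edge]
    (5,3)@(11, 7): e=[100,28,56] → #
    (7,3)@(15, 7): e=[116,84,-16] → ·
    (3,4)@(7, 9): e=[68,8,108] → #
    (6,4)@(13, 9): e=[92,92,0] → ·  [on edge]
    (2,5)@(5, 11): e=[44,16,124] → #
  covered (23 px):
    · · · · · · · · # ·
    · · · · · · · # · ·
    · · · · · · # # · ·
    · · · · # # # · · ·
    · · · # # # · · · ·
    · · # # # # · · · ·
    · # # # # · · · · ·
    · # # # # · · · · ·
    · · · # · · · · · ·
    · · · · · · · · · ·
T2:
  2·area = 52  (B↔C swapped to make it positive)
  edge (10, 6)→(0, 2): d=(-10,-4) top-left  bias=+0
  edge (0, 2)→(18, 4): d=(18,2) right/bottom  bias=-1
  edge (18, 4)→(10, 6): d=(-8,2) right/bottom  bias=-1
    (1,1)@(3, 3): e=[2,12,38] → #
    (2,1)@(5, 3): e=[10,8,34] → #
    (3,1)@(7, 3): e=[18,4,30] → #
    (4,1)@(9, 3): e=[26,0,26] → ·  [on edge]
    (1,2)@(3, 5): e=[-18,48,22] → ·
    (2,2)@(5, 5): e=[-10,44,18] → ·
    (3,2)@(7, 5): e=[-2,40,14] → ·
    (4,2)@(9, 5): e=[6,36,10] → #
    (5,2)@(11, 5): e=[14,32,6] → #
    (6,2)@(13, 5): e=[22,28,2] → #
    (7,2)@(15, 5): e=[30,24,-2] → ·
    (4,3)@(9, 7): e=[-14,72,-6] → ·
  covered (6 px):
    · · · · · · · · · ·
    · # # # · · · · · ·
    · · · · # # # · · ·
    · · · · · · · · · ·
    · · · · · · · · · ·
    · · · · · · · · · ·
    · · · · · · · · · ·
    · · · · · · · · · ·
    · · · · · · · · · ·
    · · · · · · · · · ·
T3:
  2·area = 72
  edge (2, 6)→(12, 10): d=(10,4) right/bottom  bias=-1
  edge (12, 10)→(4, 14): d=(-8,4) right/bottom  bias=-1
  edge (4, 14)→(2, 6): d=(-2,-8) top-left  bias=+0
    (1,3)@(3, 7): e=[6,60,6] → #
    (2,3)@(5, 7): e=[-2,52,22] → ·
    (1,4)@(3, 9): e=[26,44,2] → #
    (2,4)@(5, 9): e=[18,36,18] → #
    (3,4)@(7, 9): e=[10,28,34] → #
    (4,4)@(9, 9): e=[2,20,50] → #
    (5,4)@(11, 9): e=[-6,12,66] → ·
    (1,5)@(3, 11): e=[46,28,-2] → ·
    (2,5)@(5, 11): e=[38,20,14] → #
    (5,5)@(11, 11): e=[14,-4,62] → ·
    (2,6)@(5, 13): e=[58,4,10] → #
    (3,6)@(7, 13): e=[50,-4,26] → ·
  covered (9 px):
    · · · · · · · · · ·
    · · · · · · · · · ·
    · · · · · · · · · ·
    · # · · · · · · · ·
    · # # # # · · · · ·
    · · # # # · · · · ·
    · · # · · · · · · ·
    · · · · · · · · · ·
    · · · · · · · · · ·
    · · · · · · · · · ·
T4:
  2·area = 8
  edge (20, 4)→(16, 12): d=(-4,8) right/bottom  bias=-1
  edge (16, 12)→(20, 2): d=(4,-10) top-left  bias=+0
  edge (20, 2)→(20, 4): d=(0,2) right/bottom  bias=-1
    (9,2)@(19, 5): e=[4,2,2] → #
    (9,3)@(19, 7): e=[-4,10,2] → ·
  covered (1 px):
    · · · · · · · · · ·
    · · · · · · · · · ·
    · · · · · · · · · #
    · · · · · · · · · ·
    · · · · · · · · · ·
    · · · · · · · · · ·
    · · · · · · · · · ·
    · · · · · · · · · ·
    · · · · · · · · · ·
    · · · · · · · · · ·

Final: 47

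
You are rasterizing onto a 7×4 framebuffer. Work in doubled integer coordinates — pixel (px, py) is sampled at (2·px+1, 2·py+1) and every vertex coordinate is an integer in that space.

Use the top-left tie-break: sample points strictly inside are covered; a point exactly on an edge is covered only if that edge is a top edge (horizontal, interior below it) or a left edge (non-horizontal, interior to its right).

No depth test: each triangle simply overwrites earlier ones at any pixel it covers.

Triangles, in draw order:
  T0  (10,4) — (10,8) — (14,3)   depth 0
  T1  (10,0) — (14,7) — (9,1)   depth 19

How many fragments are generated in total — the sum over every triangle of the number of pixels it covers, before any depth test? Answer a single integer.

T0:
  2·area = 16  (B↔C swapped to make it positive)
  edge (10, 4)→(14, 3): d=(4,-1) top-left  bias=+0
  edge (14, 3)→(10, 8): d=(-4,5) right/bottom  bias=-1
  edge (10, 8)→(10, 4): d=(0,-4) top-left  bias=+0
    (5,2)@(11, 5): e=[5,7,4] → X
    (6,2)@(13, 5): e=[7,-3,12] → .
    (5,3)@(11, 7): e=[13,-1,4] → .
  covered (1 px):
    . . . . . . .
    . . . . . . .
    . . . . . X .
    . . . . . . .
T1:
  2·area = 11
  edge (10, 0)→(14, 7): d=(4,7) right/bottom  bias=-1
  edge (14, 7)→(9, 1): d=(-5,-6) top-left  bias=+0
  edge (9, 1)→(10, 0): d=(1,-1) top-left  bias=+0
    (4,0)@(9, 1): e=[11,0,0] → X  [on edge]
    (5,0)@(11, 1): e=[-3,12,2] → .
    (3,1)@(7, 3): e=[33,-22,0] → .  [on edge]
    (4,1)@(9, 3): e=[19,-10,2] → .
    (5,1)@(11, 3): e=[5,2,4] → X
    (6,1)@(13, 3): e=[-9,14,6] → .
    (2,2)@(5, 5): e=[55,-44,0] → .  [on edge]
    (5,2)@(11, 5): e=[13,-8,6] → .
    (1,3)@(3, 7): e=[77,-66,0] → .  [on edge]
  covered (2 px):
    . . . . X . .
    . . . . . X .
    . . . . . . .
    . . . . . . .

Final: 3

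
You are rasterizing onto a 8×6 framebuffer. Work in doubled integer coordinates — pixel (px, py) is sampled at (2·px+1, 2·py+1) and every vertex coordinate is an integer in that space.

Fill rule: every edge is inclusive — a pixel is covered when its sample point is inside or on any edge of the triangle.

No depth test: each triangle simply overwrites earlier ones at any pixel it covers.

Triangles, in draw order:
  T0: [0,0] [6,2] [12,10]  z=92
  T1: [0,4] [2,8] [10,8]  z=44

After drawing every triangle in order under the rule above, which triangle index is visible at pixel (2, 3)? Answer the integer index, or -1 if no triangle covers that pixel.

T0:
  2·area = 36
  edge (0, 0)→(6, 2): d=(6,2) inclusive
  edge (6, 2)→(12, 10): d=(6,8) inclusive
  edge (12, 10)→(0, 0): d=(-12,-10) inclusive
    (1,0)@(3, 1): e=[0,18,18] → X  [on edge]
    (2,0)@(5, 1): e=[-4,2,38] → .
    (1,1)@(3, 3): e=[12,30,-6] → .
    (2,1)@(5, 3): e=[8,14,14] → X
    (3,1)@(7, 3): e=[4,-2,34] → .
    (4,1)@(9, 3): e=[0,-18,54] → .  [on edge]
    (2,2)@(5, 5): e=[20,26,-10] → .
    (3,2)@(7, 5): e=[16,10,10] → X
    (4,2)@(9, 5): e=[12,-6,30] → .
    (7,2)@(15, 5): e=[0,-54,90] → .  [on edge]
    (3,3)@(7, 7): e=[28,22,-14] → .
    (4,3)@(9, 7): e=[24,6,6] → X
  covered (5 px):
    . X . . . . . .
    . . X . . . . .
    . . . X . . . .
    . . . . X . . .
    . . . . . X . .
    . . . . . . . .
T1:
  2·area = 32  (B↔C swapped to make it positive)
  edge (0, 4)→(10, 8): d=(10,4) inclusive
  edge (10, 8)→(2, 8): d=(-8,0) inclusive
  edge (2, 8)→(0, 4): d=(-2,-4) inclusive
    (0,2)@(1, 5): e=[6,24,2] → X
    (1,2)@(3, 5): e=[-2,24,10] → .
    (0,3)@(1, 7): e=[26,8,-2] → .
    (1,3)@(3, 7): e=[18,8,6] → X
    (2,3)@(5, 7): e=[10,8,14] → X
    (3,3)@(7, 7): e=[2,8,22] → X
    (4,3)@(9, 7): e=[-6,8,30] → .
    (1,4)@(3, 9): e=[38,-8,2] → .
    (2,4)@(5, 9): e=[30,-8,10] → .
    (3,4)@(7, 9): e=[22,-8,18] → .
  covered (4 px):
    . . . . . . . .
    . . . . . . . .
    X . . . . . . .
    . X X X . . . .
    . . . . . . . .
    . . . . . . . .

Z-buffer (winner per pixel, '.' = empty):
  . 0 . . . . . .
  . . 0 . . . . .
  1 . . 0 . . . .
  . 1 1 1 0 . . .
  . . . . . 0 . .
  . . . . . . . .

Result: 1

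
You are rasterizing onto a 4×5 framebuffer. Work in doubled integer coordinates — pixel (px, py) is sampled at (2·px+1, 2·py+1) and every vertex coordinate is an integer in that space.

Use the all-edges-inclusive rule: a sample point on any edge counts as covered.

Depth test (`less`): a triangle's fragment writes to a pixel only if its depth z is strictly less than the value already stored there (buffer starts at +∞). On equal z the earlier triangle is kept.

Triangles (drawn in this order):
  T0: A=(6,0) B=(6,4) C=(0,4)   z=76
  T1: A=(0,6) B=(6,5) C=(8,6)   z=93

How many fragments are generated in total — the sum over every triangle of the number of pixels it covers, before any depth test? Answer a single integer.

T0:
  2·area = 24
  edge (6, 0)→(6, 4): d=(0,4) inclusive
  edge (6, 4)→(0, 4): d=(-6,0) inclusive
  edge (0, 4)→(6, 0): d=(6,-4) inclusive
    (2,0)@(5, 1): e=[4,18,2] → #
    (3,0)@(7, 1): e=[-4,18,10] → ·
    (1,1)@(3, 3): e=[12,6,6] → #
    (3,1)@(7, 3): e=[-4,6,22] → ·
    (1,2)@(3, 5): e=[12,-6,18] → ·
    (2,2)@(5, 5): e=[4,-6,26] → ·
  covered (3 px):
    · · # ·
    · # # ·
    · · · ·
    · · · ·
    · · · ·
T1:
  2·area = 8
  edge (0, 6)→(6, 5): d=(6,-1) inclusive
  edge (6, 5)→(8, 6): d=(2,1) inclusive
  edge (8, 6)→(0, 6): d=(-8,0) inclusive
  covered (0 px):
    · · · ·
    · · · ·
    · · · ·
    · · · ·
    · · · ·

Result: 3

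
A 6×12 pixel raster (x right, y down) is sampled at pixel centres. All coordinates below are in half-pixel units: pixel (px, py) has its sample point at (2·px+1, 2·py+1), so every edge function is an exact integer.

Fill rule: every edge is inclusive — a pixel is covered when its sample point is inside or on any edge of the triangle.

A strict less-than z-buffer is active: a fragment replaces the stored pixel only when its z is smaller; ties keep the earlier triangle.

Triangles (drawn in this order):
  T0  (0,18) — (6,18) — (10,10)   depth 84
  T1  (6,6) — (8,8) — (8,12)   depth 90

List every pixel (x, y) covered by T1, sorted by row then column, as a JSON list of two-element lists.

T0:
  2·area = 48  (B↔C swapped to make it positive)
  edge (0, 18)→(10, 10): d=(10,-8) inclusive
  edge (10, 10)→(6, 18): d=(-4,8) inclusive
  edge (6, 18)→(0, 18): d=(-6,0) inclusive
    (4,5)@(9, 11): e=[2,4,42] → █
    (5,5)@(11, 11): e=[18,-12,42] → ·
    (3,6)@(7, 13): e=[6,12,30] → █
    (4,6)@(9, 13): e=[22,-4,30] → ·
    (2,7)@(5, 15): e=[10,20,18] → █
    (4,7)@(9, 15): e=[42,-12,18] → ·
    (1,8)@(3, 17): e=[14,28,6] → █
    (3,8)@(7, 17): e=[46,-4,6] → ·
    (1,9)@(3, 19): e=[34,20,-6] → ·
    (2,9)@(5, 19): e=[50,4,-6] → ·
  covered (6 px):
    · · · · · ·
    · · · · · ·
    · · · · · ·
    · · · · · ·
    · · · · · ·
    · · · · █ ·
    · · · █ · ·
    · · █ █ · ·
    · █ █ · · ·
    · · · · · ·
    · · · · · ·
    · · · · · ·
T1:
  2·area = 8
  edge (6, 6)→(8, 8): d=(2,2) inclusive
  edge (8, 8)→(8, 12): d=(0,4) inclusive
  edge (8, 12)→(6, 6): d=(-2,-6) inclusive
    (0,0)@(1, 1): e=[0,28,-20] → ·  [on edge]
    (1,1)@(3, 3): e=[0,20,-12] → ·  [on edge]
    (2,1)@(5, 3): e=[-4,12,0] → ·  [on edge]
    (2,2)@(5, 5): e=[0,12,-4] → ·  [on edge]
    (3,3)@(7, 7): e=[0,4,4] → █  [on edge]
    (4,3)@(9, 7): e=[-4,-4,16] → ·
    (3,4)@(7, 9): e=[4,4,0] → █  [on edge]
    (4,4)@(9, 9): e=[0,-4,12] → ·  [on edge]
    (3,5)@(7, 11): e=[8,4,-4] → ·
    (5,5)@(11, 11): e=[0,-12,20] → ·  [on edge]
    (4,7)@(9, 15): e=[12,-4,0] → ·  [on edge]
    (5,10)@(11, 21): e=[20,-12,0] → ·  [on edge]
  covered (2 px):
    · · · · · ·
    · · · · · ·
    · · · · · ·
    · · · █ · ·
    · · · █ · ·
    · · · · · ·
    · · · · · ·
    · · · · · ·
    · · · · · ·
    · · · · · ·
    · · · · · ·
    · · · · · ·

Result: [[3,3],[3,4]]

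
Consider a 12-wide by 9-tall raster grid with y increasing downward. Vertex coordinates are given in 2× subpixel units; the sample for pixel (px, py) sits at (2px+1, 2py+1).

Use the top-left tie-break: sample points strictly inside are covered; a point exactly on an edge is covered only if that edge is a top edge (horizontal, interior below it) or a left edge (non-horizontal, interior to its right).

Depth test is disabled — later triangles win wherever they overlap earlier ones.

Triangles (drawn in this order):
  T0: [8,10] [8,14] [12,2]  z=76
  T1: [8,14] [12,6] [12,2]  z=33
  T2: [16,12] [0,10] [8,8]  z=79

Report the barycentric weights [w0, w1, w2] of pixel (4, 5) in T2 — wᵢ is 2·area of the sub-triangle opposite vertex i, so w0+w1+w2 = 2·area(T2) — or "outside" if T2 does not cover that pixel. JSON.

T0:
  2·area = 16  (B↔C swapped to make it positive)
  edge (8, 10)→(12, 2): d=(4,-8) top-left  bias=+0
  edge (12, 2)→(8, 14): d=(-4,12) right/bottom  bias=-1
  edge (8, 14)→(8, 10): d=(0,-4) top-left  bias=+0
    (5,2)@(11, 5): e=[4,0,12] → .  [on edge]
    (4,4)@(9, 9): e=[4,8,4] → X
    (5,4)@(11, 9): e=[20,-16,12] → .
    (4,5)@(9, 11): e=[12,0,4] → .  [on edge]
    (3,8)@(7, 17): e=[20,0,-4] → .  [on edge]
  covered (1 px):
    . . . . . . . . . . . .
    . . . . . . . . . . . .
    . . . . . . . . . . . .
    . . . . . . . . . . . .
    . . . . X . . . . . . .
    . . . . . . . . . . . .
    . . . . . . . . . . . .
    . . . . . . . . . . . .
    . . . . . . . . . . . .
T1:
  2·area = 16  (B↔C swapped to make it positive)
  edge (8, 14)→(12, 2): d=(4,-12) top-left  bias=+0
  edge (12, 2)→(12, 6): d=(0,4) right/bottom  bias=-1
  edge (12, 6)→(8, 14): d=(-4,8) right/bottom  bias=-1
    (5,2)@(11, 5): e=[0,4,12] → X  [on edge]
    (6,2)@(13, 5): e=[24,-4,-4] → .
    (5,3)@(11, 7): e=[8,4,4] → X
    (6,3)@(13, 7): e=[32,-4,-12] → .
    (5,4)@(11, 9): e=[16,4,-4] → .
    (4,5)@(9, 11): e=[0,12,4] → X  [on edge]
    (5,5)@(11, 11): e=[24,4,-12] → .
    (4,6)@(9, 13): e=[8,12,-4] → .
    (3,8)@(7, 17): e=[0,20,-4] → .  [on edge]
  covered (3 px):
    . . . . . . . . . . . .
    . . . . . . . . . . . .
    . . . . . X . . . . . .
    . . . . . X . . . . . .
    . . . . . . . . . . . .
    . . . . X . . . . . . .
    . . . . . . . . . . . .
    . . . . . . . . . . . .
    . . . . . . . . . . . .
T2:
  2·area = 48
  edge (16, 12)→(0, 10): d=(-16,-2) top-left  bias=+0
  edge (0, 10)→(8, 8): d=(8,-2) top-left  bias=+0
  edge (8, 8)→(16, 12): d=(8,4) right/bottom  bias=-1
    (2,4)@(5, 9): e=[26,2,20] → X
    (3,4)@(7, 9): e=[30,6,12] → X
    (4,4)@(9, 9): e=[34,10,4] → X
    (5,4)@(11, 9): e=[38,14,-4] → .
    (2,5)@(5, 11): e=[-6,18,36] → .
    (3,5)@(7, 11): e=[-2,22,28] → .
    (4,5)@(9, 11): e=[2,26,20] → X
    (5,5)@(11, 11): e=[6,30,12] → X
    (6,5)@(13, 11): e=[10,34,4] → X
    (7,5)@(15, 11): e=[14,38,-4] → .
    (4,6)@(9, 13): e=[-30,42,36] → .
    (5,6)@(11, 13): e=[-26,46,28] → .
  covered (6 px):
    . . . . . . . . . . . .
    . . . . . . . . . . . .
    . . . . . . . . . . . .
    . . . . . . . . . . . .
    . . X X X . . . . . . .
    . . . . X X X . . . . .
    . . . . . . . . . . . .
    . . . . . . . . . . . .
    . . . . . . . . . . . .

Answer: [26,20,2]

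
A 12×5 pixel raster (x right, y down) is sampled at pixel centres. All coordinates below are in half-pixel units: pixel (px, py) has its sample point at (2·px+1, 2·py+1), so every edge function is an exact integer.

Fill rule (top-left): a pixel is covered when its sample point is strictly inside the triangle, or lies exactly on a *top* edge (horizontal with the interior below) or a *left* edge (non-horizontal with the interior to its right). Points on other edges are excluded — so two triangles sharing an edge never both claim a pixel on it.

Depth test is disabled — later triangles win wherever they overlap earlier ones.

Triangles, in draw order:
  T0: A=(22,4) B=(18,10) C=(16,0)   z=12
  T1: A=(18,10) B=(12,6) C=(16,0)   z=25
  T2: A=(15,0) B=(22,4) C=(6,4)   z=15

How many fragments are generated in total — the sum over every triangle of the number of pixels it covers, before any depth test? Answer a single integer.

T0:
  2·area = 52
  edge (22, 4)→(18, 10): d=(-4,6) right/bottom  bias=-1
  edge (18, 10)→(16, 0): d=(-2,-10) top-left  bias=+0
  edge (16, 0)→(22, 4): d=(6,4) right/bottom  bias=-1
    (8,0)@(17, 1): e=[42,8,2] → X
    (9,0)@(19, 1): e=[30,28,-6] → .
    (8,1)@(17, 3): e=[34,4,14] → X
    (9,1)@(19, 3): e=[22,24,6] → X
    (10,1)@(21, 3): e=[10,44,-2] → .
    (8,2)@(17, 5): e=[26,0,26] → X  [on edge]
    (10,2)@(21, 5): e=[2,40,10] → X
    (11,2)@(23, 5): e=[-10,60,2] → .
    (8,3)@(17, 7): e=[18,-4,38] → .
    (9,3)@(19, 7): e=[6,16,30] → X
    (10,3)@(21, 7): e=[-6,36,22] → .
    (9,4)@(19, 9): e=[-2,12,42] → .
  covered (7 px):
    . . . . . . . . X . . .
    . . . . . . . . X X . .
    . . . . . . . . X X X .
    . . . . . . . . . X . .
    . . . . . . . . . . . .
T1:
  2·area = 52
  edge (18, 10)→(12, 6): d=(-6,-4) top-left  bias=+0
  edge (12, 6)→(16, 0): d=(4,-6) top-left  bias=+0
  edge (16, 0)→(18, 10): d=(2,10) right/bottom  bias=-1
    (7,1)@(15, 3): e=[30,6,16] → X
    (8,1)@(17, 3): e=[38,18,-4] → .
    (6,2)@(13, 5): e=[10,2,40] → X
    (8,2)@(17, 5): e=[26,26,0] → .  [on edge]
    (6,3)@(13, 7): e=[-2,10,44] → .
    (7,3)@(15, 7): e=[6,22,24] → X
    (8,3)@(17, 7): e=[14,34,4] → X
    (9,3)@(19, 7): e=[22,46,-16] → .
    (7,4)@(15, 9): e=[-6,30,28] → .
    (8,4)@(17, 9): e=[2,42,8] → X
    (9,4)@(19, 9): e=[10,54,-12] → .
  covered (6 px):
    . . . . . . . . . . . .
    . . . . . . . X . . . .
    . . . . . . X X . . . .
    . . . . . . . X X . . .
    . . . . . . . . X . . .
T2:
  2·area = 64
  edge (15, 0)→(22, 4): d=(7,4) right/bottom  bias=-1
  edge (22, 4)→(6, 4): d=(-16,0) right/bottom  bias=-1
  edge (6, 4)→(15, 0): d=(9,-4) top-left  bias=+0
    (6,0)@(13, 1): e=[15,48,1] → X
    (7,0)@(15, 1): e=[7,48,9] → X
    (8,0)@(17, 1): e=[-1,48,17] → .
    (4,1)@(9, 3): e=[45,16,3] → X
    (5,1)@(11, 3): e=[37,16,11] → X
    (8,1)@(17, 3): e=[13,16,35] → X
    (9,1)@(19, 3): e=[5,16,43] → X
    (10,1)@(21, 3): e=[-3,16,51] → .
    (4,2)@(9, 5): e=[59,-16,21] → .
    (5,2)@(11, 5): e=[51,-16,29] → .
    (6,2)@(13, 5): e=[43,-16,37] → .
    (7,2)@(15, 5): e=[35,-16,45] → .
  covered (8 px):
    . . . . . . X X . . . .
    . . . . X X X X X X . .
    . . . . . . . . . . . .
    . . . . . . . . . . . .
    . . . . . . . . . . . .

Final: 21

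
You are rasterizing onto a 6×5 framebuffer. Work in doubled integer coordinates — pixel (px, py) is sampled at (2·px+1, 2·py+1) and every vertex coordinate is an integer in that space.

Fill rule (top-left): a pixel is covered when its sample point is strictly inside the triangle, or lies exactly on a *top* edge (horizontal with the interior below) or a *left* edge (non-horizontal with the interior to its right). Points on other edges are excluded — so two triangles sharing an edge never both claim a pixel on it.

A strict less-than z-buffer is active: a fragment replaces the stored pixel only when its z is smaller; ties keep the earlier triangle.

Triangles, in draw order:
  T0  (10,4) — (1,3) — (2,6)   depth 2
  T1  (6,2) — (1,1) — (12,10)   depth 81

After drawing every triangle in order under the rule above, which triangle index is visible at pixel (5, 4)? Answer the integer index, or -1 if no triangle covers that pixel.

T0:
  2·area = 26  (B↔C swapped to make it positive)
  edge (10, 4)→(2, 6): d=(-8,2) right/bottom  bias=-1
  edge (2, 6)→(1, 3): d=(-1,-3) top-left  bias=+0
  edge (1, 3)→(10, 4): d=(9,1) right/bottom  bias=-1
    (0,1)@(1, 3): e=[26,0,0] → ·  [on edge]
    (1,2)@(3, 5): e=[6,4,16] → #
    (2,2)@(5, 5): e=[2,10,14] → #
    (3,2)@(7, 5): e=[-2,16,12] → ·
    (1,3)@(3, 7): e=[-10,2,34] → ·
    (2,3)@(5, 7): e=[-14,8,32] → ·
    (1,4)@(3, 9): e=[-26,0,52] → ·  [on edge]
  covered (2 px):
    · · · · · ·
    · · · · · ·
    · # # · · ·
    · · · · · ·
    · · · · · ·
T1:
  2·area = 34  (B↔C swapped to make it positive)
  edge (6, 2)→(12, 10): d=(6,8) right/bottom  bias=-1
  edge (12, 10)→(1, 1): d=(-11,-9) top-left  bias=+0
  edge (1, 1)→(6, 2): d=(5,1) right/bottom  bias=-1
    (0,0)@(1, 1): e=[34,0,0] → ·  [on edge]
    (2,1)@(5, 3): e=[14,14,6] → #
    (3,1)@(7, 3): e=[-2,32,4] → ·
    (5,1)@(11, 3): e=[-34,68,0] → ·  [on edge]
    (2,2)@(5, 5): e=[26,-8,16] → ·
    (3,2)@(7, 5): e=[10,10,14] → #
    (4,2)@(9, 5): e=[-6,28,12] → ·
    (3,3)@(7, 7): e=[22,-12,24] → ·
    (4,3)@(9, 7): e=[6,6,22] → #
    (5,3)@(11, 7): e=[-10,24,20] → ·
    (4,4)@(9, 9): e=[18,-16,32] → ·
    (5,4)@(11, 9): e=[2,2,30] → #
  covered (4 px):
    · · · · · ·
    · · # · · ·
    · · · # · ·
    · · · · # ·
    · · · · · #

Z-buffer (winner per pixel, '.' = empty):
  . . . . . .
  . . 1 . . .
  . 0 0 1 . .
  . . . . 1 .
  . . . . . 1

Result: 1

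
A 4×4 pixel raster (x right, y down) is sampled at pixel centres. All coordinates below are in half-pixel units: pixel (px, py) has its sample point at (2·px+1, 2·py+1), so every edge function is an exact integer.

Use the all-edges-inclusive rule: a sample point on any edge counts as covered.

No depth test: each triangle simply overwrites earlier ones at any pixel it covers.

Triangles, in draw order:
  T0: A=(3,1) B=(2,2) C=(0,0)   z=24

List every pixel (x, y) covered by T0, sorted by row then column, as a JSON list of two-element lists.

T0:
  2·area = 4
  edge (3, 1)→(2, 2): d=(-1,1) inclusive
  edge (2, 2)→(0, 0): d=(-2,-2) inclusive
  edge (0, 0)→(3, 1): d=(3,1) inclusive
    (0,0)@(1, 1): e=[2,0,2] → #  [on edge]
    (1,0)@(3, 1): e=[0,4,0] → #  [on edge]
    (2,0)@(5, 1): e=[-2,8,-2] → ·
    (0,1)@(1, 3): e=[0,-4,8] → ·  [on edge]
    (1,1)@(3, 3): e=[-2,0,6] → ·  [on edge]
    (2,2)@(5, 5): e=[-6,0,10] → ·  [on edge]
    (3,3)@(7, 7): e=[-10,0,14] → ·  [on edge]
  covered (2 px):
    # # · ·
    · · · ·
    · · · ·
    · · · ·

Answer: [[0,0],[1,0]]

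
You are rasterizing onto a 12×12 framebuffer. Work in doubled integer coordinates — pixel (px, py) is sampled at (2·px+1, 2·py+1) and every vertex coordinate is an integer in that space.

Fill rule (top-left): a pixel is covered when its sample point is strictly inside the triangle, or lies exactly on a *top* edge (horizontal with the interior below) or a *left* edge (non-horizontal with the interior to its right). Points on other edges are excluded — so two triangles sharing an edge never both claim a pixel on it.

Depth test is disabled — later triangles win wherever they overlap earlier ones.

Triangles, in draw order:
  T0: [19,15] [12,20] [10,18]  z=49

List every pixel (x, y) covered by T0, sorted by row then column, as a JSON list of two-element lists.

T0:
  2·area = 24
  edge (19, 15)→(12, 20): d=(-7,5) right/bottom  bias=-1
  edge (12, 20)→(10, 18): d=(-2,-2) top-left  bias=+0
  edge (10, 18)→(19, 15): d=(9,-3) top-left  bias=+0
    (0,4)@(1, 9): e=[132,0,-108] → .  [on edge]
    (1,5)@(3, 11): e=[108,0,-84] → .  [on edge]
    (2,6)@(5, 13): e=[84,0,-60] → .  [on edge]
    (3,7)@(7, 15): e=[60,0,-36] → .  [on edge]
    (9,7)@(19, 15): e=[0,24,0] → .  [on edge]
    (4,8)@(9, 17): e=[36,0,-12] → .  [on edge]
    (6,8)@(13, 17): e=[16,8,0] → X  [on edge]
    (7,8)@(15, 17): e=[6,12,6] → X
    (8,8)@(17, 17): e=[-4,16,12] → .
    (3,9)@(7, 19): e=[32,-8,0] → .  [on edge]
    (5,9)@(11, 19): e=[12,0,12] → X  [on edge]
    (7,9)@(15, 19): e=[-8,8,24] → .
    (0,10)@(1, 21): e=[48,-24,0] → .  [on edge]
    (6,10)@(13, 21): e=[-12,0,36] → .  [on edge]
    (7,11)@(15, 23): e=[-36,0,60] → .  [on edge]
  covered (4 px):
    . . . . . . . . . . . .
    . . . . . . . . . . . .
    . . . . . . . . . . . .
    . . . . . . . . . . . .
    . . . . . . . . . . . .
    . . . . . . . . . . . .
    . . . . . . . . . . . .
    . . . . . . . . . . . .
    . . . . . . X X . . . .
    . . . . . X X . . . . .
    . . . . . . . . . . . .
    . . . . . . . . . . . .

Final: [[6,8],[7,8],[5,9],[6,9]]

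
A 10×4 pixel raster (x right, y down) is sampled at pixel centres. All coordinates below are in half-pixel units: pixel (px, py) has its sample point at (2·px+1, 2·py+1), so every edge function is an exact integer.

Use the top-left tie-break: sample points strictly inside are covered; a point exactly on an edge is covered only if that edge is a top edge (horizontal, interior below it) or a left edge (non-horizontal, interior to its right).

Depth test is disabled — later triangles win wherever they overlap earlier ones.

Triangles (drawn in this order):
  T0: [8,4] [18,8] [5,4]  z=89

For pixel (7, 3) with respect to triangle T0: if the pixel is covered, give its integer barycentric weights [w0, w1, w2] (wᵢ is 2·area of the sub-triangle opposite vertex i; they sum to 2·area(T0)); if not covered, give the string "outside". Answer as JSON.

T0:
  2·area = 12
  edge (8, 4)→(18, 8): d=(10,4) right/bottom  bias=-1
  edge (18, 8)→(5, 4): d=(-13,-4) top-left  bias=+0
  edge (5, 4)→(8, 4): d=(3,0) top-left  bias=+0
    (4,2)@(9, 5): e=[6,3,3] → #
    (5,2)@(11, 5): e=[-2,11,3] → ·
    (4,3)@(9, 7): e=[26,-23,9] → ·
    (7,3)@(15, 7): e=[2,1,9] → #
    (8,3)@(17, 7): e=[-6,9,9] → ·
  covered (2 px):
    · · · · · · · · · ·
    · · · · · · · · · ·
    · · · · # · · · · ·
    · · · · · · · # · ·

Answer: [1,9,2]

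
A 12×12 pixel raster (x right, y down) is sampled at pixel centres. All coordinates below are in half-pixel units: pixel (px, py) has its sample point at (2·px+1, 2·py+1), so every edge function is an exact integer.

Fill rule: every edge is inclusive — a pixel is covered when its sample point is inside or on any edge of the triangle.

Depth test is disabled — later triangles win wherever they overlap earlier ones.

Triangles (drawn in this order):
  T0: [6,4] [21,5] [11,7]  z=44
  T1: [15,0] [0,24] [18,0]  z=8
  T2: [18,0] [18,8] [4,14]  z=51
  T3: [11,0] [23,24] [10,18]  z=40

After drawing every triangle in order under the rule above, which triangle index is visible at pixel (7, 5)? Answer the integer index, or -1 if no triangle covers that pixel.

T0:
  2·area = 40
  edge (6, 4)→(21, 5): d=(15,1) inclusive
  edge (21, 5)→(11, 7): d=(-10,2) inclusive
  edge (11, 7)→(6, 4): d=(-5,-3) inclusive
    (0,0)@(1, 1): e=[-40,80,0] → ·  [on edge]
    (4,2)@(9, 5): e=[12,24,4] → #
    (5,2)@(11, 5): e=[10,20,10] → #
    (6,2)@(13, 5): e=[8,16,16] → #
    (7,2)@(15, 5): e=[6,12,22] → #
    (8,2)@(17, 5): e=[4,8,28] → #
    (9,2)@(19, 5): e=[2,4,34] → #
    (10,2)@(21, 5): e=[0,0,40] → #  [on edge]
    (11,2)@(23, 5): e=[-2,-4,46] → ·
    (4,3)@(9, 7): e=[42,4,-6] → ·
    (5,3)@(11, 7): e=[40,0,0] → #  [on edge]
    (6,3)@(13, 7): e=[38,-4,6] → ·
    (0,4)@(1, 9): e=[80,0,-40] → ·  [on edge]
    (10,6)@(21, 13): e=[120,-80,0] → ·  [on edge]
  covered (8 px):
    · · · · · · · · · · · ·
    · · · · · · · · · · · ·
    · · · · # # # # # # # ·
    · · · · · # · · · · · ·
    · · · · · · · · · · · ·
    · · · · · · · · · · · ·
    · · · · · · · · · · · ·
    · · · · · · · · · · · ·
    · · · · · · · · · · · ·
    · · · · · · · · · · · ·
    · · · · · · · · · · · ·
    · · · · · · · · · · · ·
T1:
  2·area = 72  (B↔C swapped to make it positive)
  edge (15, 0)→(18, 0): d=(3,0) inclusive
  edge (18, 0)→(0, 24): d=(-18,24) inclusive
  edge (0, 24)→(15, 0): d=(15,-24) inclusive
    (7,0)@(15, 1): e=[3,54,15] → #
    (8,0)@(17, 1): e=[3,6,63] → #
    (9,0)@(19, 1): e=[3,-42,111] → ·
    (7,1)@(15, 3): e=[9,18,45] → #
    (8,1)@(17, 3): e=[9,-30,93] → ·
    (6,2)@(13, 5): e=[15,30,27] → #
    (7,2)@(15, 5): e=[15,-18,75] → ·
    (5,3)@(11, 7): e=[21,42,9] → #
    (6,3)@(13, 7): e=[21,-6,57] → ·
    (5,4)@(11, 9): e=[27,6,39] → #
    (6,4)@(13, 9): e=[27,-42,87] → ·
    (4,5)@(9, 11): e=[33,18,21] → #
  covered (9 px):
    · · · · · · · # # · · ·
    · · · · · · · # · · · ·
    · · · · · · # · · · · ·
    · · · · · # · · · · · ·
    · · · · · # · · · · · ·
    · · · · # · · · · · · ·
    · · · # · · · · · · · ·
    · · · · · · · · · · · ·
    · · # · · · · · · · · ·
    · · · · · · · · · · · ·
    · · · · · · · · · · · ·
    · · · · · · · · · · · ·
T2:
  2·area = 112
  edge (18, 0)→(18, 8): d=(0,8) inclusive
  edge (18, 8)→(4, 14): d=(-14,6) inclusive
  edge (4, 14)→(18, 0): d=(14,-14) inclusive
    (8,0)@(17, 1): e=[8,104,0] → #  [on edge]
    (9,0)@(19, 1): e=[-8,92,28] → ·
    (7,1)@(15, 3): e=[24,88,0] → #  [on edge]
    (9,1)@(19, 3): e=[-8,64,56] → ·
    (6,2)@(13, 5): e=[40,72,0] → #  [on edge]
    (9,2)@(19, 5): e=[-8,36,84] → ·
    (5,3)@(11, 7): e=[56,56,0] → #  [on edge]
    (9,3)@(19, 7): e=[-8,8,112] → ·
    (4,4)@(9, 9): e=[72,40,0] → #  [on edge]
    (8,4)@(17, 9): e=[8,-8,112] → ·
    (3,5)@(7, 11): e=[88,24,0] → #  [on edge]
    (5,5)@(11, 11): e=[56,0,56] → #  [on edge]
    (2,6)@(5, 13): e=[104,8,0] → #  [on edge]
    (1,7)@(3, 15): e=[120,-8,0] → ·  [on edge]
    (0,8)@(1, 17): e=[136,-24,0] → ·  [on edge]
  covered (18 px):
    · · · · · · · · # · · ·
    · · · · · · · # # · · ·
    · · · · · · # # # · · ·
    · · · · · # # # # · · ·
    · · · · # # # # · · · ·
    · · · # # # · · · · · ·
    · · # · · · · · · · · ·
    · · · · · · · · · · · ·
    · · · · · · · · · · · ·
    · · · · · · · · · · · ·
    · · · · · · · · · · · ·
    · · · · · · · · · · · ·
T3:
  2·area = 240
  edge (11, 0)→(23, 24): d=(12,24) inclusive
  edge (23, 24)→(10, 18): d=(-13,-6) inclusive
  edge (10, 18)→(11, 0): d=(1,-18) inclusive
    (5,0)@(11, 1): e=[12,227,1] → #
    (6,0)@(13, 1): e=[-36,239,37] → ·
    (5,1)@(11, 3): e=[36,201,3] → #
    (6,1)@(13, 3): e=[-12,213,39] → ·
    (5,2)@(11, 5): e=[60,175,5] → #
    (6,2)@(13, 5): e=[12,187,41] → #
    (7,2)@(15, 5): e=[-36,199,77] → ·
    (5,3)@(11, 7): e=[84,149,7] → #
    (7,3)@(15, 7): e=[-12,173,79] → ·
    (5,4)@(11, 9): e=[108,123,9] → #
    (7,4)@(15, 9): e=[12,147,81] → #
    (8,4)@(17, 9): e=[-36,159,117] → ·
  covered (33 px):
    · · · · · # · · · · · ·
    · · · · · # · · · · · ·
    · · · · · # # · · · · ·
    · · · · · # # · · · · ·
    · · · · · # # # · · · ·
    · · · · · # # # · · · ·
    · · · · · # # # # · · ·
    · · · · · # # # # · · ·
    · · · · · # # # # # · ·
    · · · · · · # # # # · ·
    · · · · · · · · # # # ·
    · · · · · · · · · · # ·

Z-buffer (winner per pixel, '.' = empty):
  . . . . . 3 . 1 2 . . .
  . . . . . 3 . 2 2 . . .
  . . . . 0 3 3 2 2 0 0 .
  . . . . . 3 3 2 2 . . .
  . . . . 2 3 3 3 . . . .
  . . . 2 2 3 3 3 . . . .
  . . 2 1 . 3 3 3 3 . . .
  . . . . . 3 3 3 3 . . .
  . . 1 . . 3 3 3 3 3 . .
  . . . . . . 3 3 3 3 . .
  . . . . . . . . 3 3 3 .
  . . . . . . . . . . 3 .

Result: 3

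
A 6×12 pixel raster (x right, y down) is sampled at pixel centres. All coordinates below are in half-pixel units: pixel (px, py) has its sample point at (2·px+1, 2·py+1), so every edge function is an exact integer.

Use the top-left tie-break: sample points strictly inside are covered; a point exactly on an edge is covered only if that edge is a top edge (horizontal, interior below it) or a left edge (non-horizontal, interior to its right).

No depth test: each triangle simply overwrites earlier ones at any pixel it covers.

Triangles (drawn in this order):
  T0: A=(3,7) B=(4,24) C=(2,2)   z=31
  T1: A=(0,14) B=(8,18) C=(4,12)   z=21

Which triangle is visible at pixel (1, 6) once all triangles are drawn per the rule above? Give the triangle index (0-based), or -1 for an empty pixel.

T0:
  2·area = 12
  edge (3, 7)→(4, 24): d=(1,17) right/bottom  bias=-1
  edge (4, 24)→(2, 2): d=(-2,-22) top-left  bias=+0
  edge (2, 2)→(3, 7): d=(1,5) right/bottom  bias=-1
    (1,3)@(3, 7): e=[0,12,0] → ·  [on edge]
    (1,4)@(3, 9): e=[2,8,2] → █
    (2,4)@(5, 9): e=[-32,52,-8] → ·
    (1,5)@(3, 11): e=[4,4,4] → █
    (2,5)@(5, 11): e=[-30,48,-6] → ·
    (1,6)@(3, 13): e=[6,0,6] → █  [on edge]
    (2,6)@(5, 13): e=[-28,44,-4] → ·
    (1,7)@(3, 15): e=[8,-4,8] → ·
    (2,8)@(5, 17): e=[-24,36,0] → ·  [on edge]
  covered (3 px):
    · · · · · ·
    · · · · · ·
    · · · · · ·
    · · · · · ·
    · █ · · · ·
    · █ · · · ·
    · █ · · · ·
    · · · · · ·
    · · · · · ·
    · · · · · ·
    · · · · · ·
    · · · · · ·
T1:
  2·area = 32  (B↔C swapped to make it positive)
  edge (0, 14)→(4, 12): d=(4,-2) top-left  bias=+0
  edge (4, 12)→(8, 18): d=(4,6) right/bottom  bias=-1
  edge (8, 18)→(0, 14): d=(-8,-4) top-left  bias=+0
    (1,6)@(3, 13): e=[2,10,20] → █
    (2,6)@(5, 13): e=[6,-2,28] → ·
    (1,7)@(3, 15): e=[10,18,4] → █
    (2,7)@(5, 15): e=[14,6,12] → █
    (3,7)@(7, 15): e=[18,-6,20] → ·
    (1,8)@(3, 17): e=[18,26,-12] → ·
    (2,8)@(5, 17): e=[22,14,-4] → ·
    (3,8)@(7, 17): e=[26,2,4] → █
    (4,8)@(9, 17): e=[30,-10,12] → ·
    (3,9)@(7, 19): e=[34,10,-12] → ·
  covered (4 px):
    · · · · · ·
    · · · · · ·
    · · · · · ·
    · · · · · ·
    · · · · · ·
    · · · · · ·
    · █ · · · ·
    · █ █ · · ·
    · · · █ · ·
    · · · · · ·
    · · · · · ·
    · · · · · ·

Z-buffer (winner per pixel, '.' = empty):
  . . . . . .
  . . . . . .
  . . . . . .
  . . . . . .
  . 0 . . . .
  . 0 . . . .
  . 1 . . . .
  . 1 1 . . .
  . . . 1 . .
  . . . . . .
  . . . . . .
  . . . . . .

Result: 1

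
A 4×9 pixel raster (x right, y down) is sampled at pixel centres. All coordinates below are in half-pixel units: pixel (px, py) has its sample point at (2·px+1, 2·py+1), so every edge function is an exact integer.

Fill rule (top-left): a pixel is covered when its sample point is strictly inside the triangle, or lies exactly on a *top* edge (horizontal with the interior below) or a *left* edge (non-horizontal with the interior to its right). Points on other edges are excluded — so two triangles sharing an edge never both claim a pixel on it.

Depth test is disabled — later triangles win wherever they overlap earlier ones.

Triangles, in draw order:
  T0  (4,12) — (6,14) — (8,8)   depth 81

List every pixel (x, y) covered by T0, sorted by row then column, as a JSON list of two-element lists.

T0:
  2·area = 16  (B↔C swapped to make it positive)
  edge (4, 12)→(8, 8): d=(4,-4) top-left  bias=+0
  edge (8, 8)→(6, 14): d=(-2,6) right/bottom  bias=-1
  edge (6, 14)→(4, 12): d=(-2,-2) top-left  bias=+0
    (0,4)@(1, 9): e=[-24,40,0] → ·  [on edge]
    (3,4)@(7, 9): e=[0,4,12] → █  [on edge]
    (1,5)@(3, 11): e=[-8,24,0] → ·  [on edge]
    (2,5)@(5, 11): e=[0,12,4] → █  [on edge]
    (3,5)@(7, 11): e=[8,0,8] → ·  [on edge]
    (1,6)@(3, 13): e=[0,20,-4] → ·  [on edge]
    (2,6)@(5, 13): e=[8,8,0] → █  [on edge]
    (3,6)@(7, 13): e=[16,-4,4] → ·
    (0,7)@(1, 15): e=[0,28,-12] → ·  [on edge]
    (2,7)@(5, 15): e=[16,4,-4] → ·
    (3,7)@(7, 15): e=[24,-8,0] → ·  [on edge]
    (2,8)@(5, 17): e=[24,0,-8] → ·  [on edge]
  covered (3 px):
    · · · ·
    · · · ·
    · · · ·
    · · · ·
    · · · █
    · · █ ·
    · · █ ·
    · · · ·
    · · · ·

Answer: [[3,4],[2,5],[2,6]]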